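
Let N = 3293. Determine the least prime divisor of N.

37

3293 is odd.
Digit sum 17, not divisible by 3.
Ends in 3: not divisible by 5.
7: 3293 = 7·470 + 3
11: 3293 = 11·299 + 4
13: 3293 = 13·253 + 4
17: 3293 = 17·193 + 12
19: 3293 = 19·173 + 6
23: 3293 = 23·143 + 4
29: 3293 = 29·113 + 16
31: 3293 = 31·106 + 7
37: 3293 = 37·89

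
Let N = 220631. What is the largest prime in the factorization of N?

220631 = 37 · 5963
5963 = 67 · 89
89 is prime.
So 220631 = 37 · 67 · 89; the largest prime factor is 89.

89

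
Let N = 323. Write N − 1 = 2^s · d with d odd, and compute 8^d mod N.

323 − 1 = 322 = 2^1 · 161, so d = 161.
8^1 ≡ 8 (mod 323)
8^2 ≡ 8^2 = 64 ≡ 64 (mod 323)
8^4 ≡ 64^2 = 4096 ≡ 220 (mod 323)
8^8 ≡ 220^2 = 48400 ≡ 273 (mod 323)
8^16 ≡ 273^2 = 74529 ≡ 239 (mod 323)
8^32 ≡ 239^2 = 57121 ≡ 273 (mod 323)
8^64 ≡ 273^2 = 74529 ≡ 239 (mod 323)
8^128 ≡ 239^2 = 57121 ≡ 273 (mod 323)
161 = 128 + 32 + 1 in binary powers of 2.
So 8^161 ≡ 273 · 273 · 8 ≡ 297 (mod 323).
Squaring chain: 297; never reaches −1, so base 8 is a Miller–Rabin witness that 323 is composite.

297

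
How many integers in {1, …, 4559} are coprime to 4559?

4416

Factor: 4559 = 47 · 97.
φ(4559) = (47−1) · (97−1) = 46 · 96 = 4416.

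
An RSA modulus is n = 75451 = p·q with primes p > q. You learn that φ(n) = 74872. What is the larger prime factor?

383

φ(n) = (p−1)(q−1) = n − (p+q) + 1, so p + q = 75451 − 74872 + 1 = 580.
p and q are the roots of t² − 580t + 75451 = 0.
Discriminant: 580² − 4·75451 = 336400 − 301804 = 34596; √34596 = 186.
q = (580 − 186)/2 = 197, p = (580 + 186)/2 = 383.
Check: 197 · 383 = 75451.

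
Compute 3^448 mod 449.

3^1 ≡ 3 (mod 449)
3^2 ≡ 3^2 = 9 ≡ 9 (mod 449)
3^4 ≡ 9^2 = 81 ≡ 81 (mod 449)
3^8 ≡ 81^2 = 6561 ≡ 275 (mod 449)
3^16 ≡ 275^2 = 75625 ≡ 193 (mod 449)
3^32 ≡ 193^2 = 37249 ≡ 431 (mod 449)
3^64 ≡ 431^2 = 185761 ≡ 324 (mod 449)
3^128 ≡ 324^2 = 104976 ≡ 359 (mod 449)
3^256 ≡ 359^2 = 128881 ≡ 18 (mod 449)
448 = 256 + 128 + 64 in binary powers of 2.
So 3^448 ≡ 18 · 359 · 324 ≡ 1 (mod 449).
Since the result is 1, base 3 gives no evidence that 449 is composite.

1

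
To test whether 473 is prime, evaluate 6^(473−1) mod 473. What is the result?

6^1 ≡ 6 (mod 473)
6^2 ≡ 6^2 = 36 ≡ 36 (mod 473)
6^4 ≡ 36^2 = 1296 ≡ 350 (mod 473)
6^8 ≡ 350^2 = 122500 ≡ 466 (mod 473)
6^16 ≡ 466^2 = 217156 ≡ 49 (mod 473)
6^32 ≡ 49^2 = 2401 ≡ 36 (mod 473)
6^64 ≡ 36^2 = 1296 ≡ 350 (mod 473)
6^128 ≡ 350^2 = 122500 ≡ 466 (mod 473)
6^256 ≡ 466^2 = 217156 ≡ 49 (mod 473)
472 = 256 + 128 + 64 + 16 + 8 in binary powers of 2.
So 6^472 ≡ 49 · 466 · 350 · 49 · 466 ≡ 135 (mod 473).
Since 135 ≠ 1, base 6 is a Fermat witness: 473 is composite.

135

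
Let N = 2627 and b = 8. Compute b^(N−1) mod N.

8^1 ≡ 8 (mod 2627)
8^2 ≡ 8^2 = 64 ≡ 64 (mod 2627)
8^4 ≡ 64^2 = 4096 ≡ 1469 (mod 2627)
8^8 ≡ 1469^2 = 2157961 ≡ 1194 (mod 2627)
8^16 ≡ 1194^2 = 1425636 ≡ 1802 (mod 2627)
8^32 ≡ 1802^2 = 3247204 ≡ 232 (mod 2627)
8^64 ≡ 232^2 = 53824 ≡ 1284 (mod 2627)
8^128 ≡ 1284^2 = 1648656 ≡ 1527 (mod 2627)
8^256 ≡ 1527^2 = 2331729 ≡ 1580 (mod 2627)
8^512 ≡ 1580^2 = 2496400 ≡ 750 (mod 2627)
8^1024 ≡ 750^2 = 562500 ≡ 322 (mod 2627)
8^2048 ≡ 322^2 = 103684 ≡ 1231 (mod 2627)
2626 = 2048 + 512 + 64 + 2 in binary powers of 2.
So 8^2626 ≡ 1231 · 750 · 1284 · 64 ≡ 2564 (mod 2627).
Since 2564 ≠ 1, base 8 is a Fermat witness: 2627 is composite.

2564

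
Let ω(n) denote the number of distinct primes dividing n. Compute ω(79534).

79534 = 2 · 39767
39767 = 7 · 5681
5681 = 13 · 437
437 = 19 · 23
79534 = 2 · 7 · 13 · 19 · 23, which has 5 distinct prime factors.

5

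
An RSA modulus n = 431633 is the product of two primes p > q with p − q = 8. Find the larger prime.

Since p = q + 8, we have 431633 = q(q + 8), so q² + 8q − 431633 = 0.
Discriminant: 8² + 4·431633 = 64 + 1726532 = 1726596; √1726596 = 1314.
q = (−8 + 1314)/2 = 653, and p = q + 8 = 661.
Check: 653 · 661 = 431633.

661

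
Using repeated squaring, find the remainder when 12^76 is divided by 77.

12^1 ≡ 12 (mod 77)
12^2 ≡ 12^2 = 144 ≡ 67 (mod 77)
12^4 ≡ 67^2 = 4489 ≡ 23 (mod 77)
12^8 ≡ 23^2 = 529 ≡ 67 (mod 77)
12^16 ≡ 67^2 = 4489 ≡ 23 (mod 77)
12^32 ≡ 23^2 = 529 ≡ 67 (mod 77)
12^64 ≡ 67^2 = 4489 ≡ 23 (mod 77)
76 = 64 + 8 + 4 in binary powers of 2.
So 12^76 ≡ 23 · 67 · 23 ≡ 23 (mod 77).
Since 23 ≠ 1, base 12 is a Fermat witness: 77 is composite.

23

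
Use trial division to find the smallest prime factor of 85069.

97

85069 is odd.
Digit sum 28, not divisible by 3.
Ends in 9: not divisible by 5.
7: 85069 = 7·12152 + 5
11: 85069 = 11·7733 + 6
13: 85069 = 13·6543 + 10
17: 85069 = 17·5004 + 1
19: 85069 = 19·4477 + 6
23: 85069 = 23·3698 + 15
29: 85069 = 29·2933 + 12
31: 85069 = 31·2744 + 5
37: 85069 = 37·2299 + 6
41: 85069 = 41·2074 + 35
43: 85069 = 43·1978 + 15
47: 85069 = 47·1809 + 46
53: 85069 = 53·1605 + 4
59: 85069 = 59·1441 + 50
61: 85069 = 61·1394 + 35
67: 85069 = 67·1269 + 46
71: 85069 = 71·1198 + 11
73: 85069 = 73·1165 + 24
79: 85069 = 79·1076 + 65
83: 85069 = 83·1024 + 77
89: 85069 = 89·955 + 74
97: 85069 = 97·877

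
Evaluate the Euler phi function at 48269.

Factor: 48269 = 13 · 47 · 79.
φ(48269) = (13−1) · (47−1) · (79−1) = 12 · 46 · 78 = 43056.

43056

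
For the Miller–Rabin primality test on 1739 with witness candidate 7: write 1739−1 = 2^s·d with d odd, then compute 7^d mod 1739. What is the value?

1739 − 1 = 1738 = 2^1 · 869, so d = 869.
7^1 ≡ 7 (mod 1739)
7^2 ≡ 7^2 = 49 ≡ 49 (mod 1739)
7^4 ≡ 49^2 = 2401 ≡ 662 (mod 1739)
7^8 ≡ 662^2 = 438244 ≡ 16 (mod 1739)
7^16 ≡ 16^2 = 256 ≡ 256 (mod 1739)
7^32 ≡ 256^2 = 65536 ≡ 1193 (mod 1739)
7^64 ≡ 1193^2 = 1423249 ≡ 747 (mod 1739)
7^128 ≡ 747^2 = 558009 ≡ 1529 (mod 1739)
7^256 ≡ 1529^2 = 2337841 ≡ 625 (mod 1739)
7^512 ≡ 625^2 = 390625 ≡ 1089 (mod 1739)
869 = 512 + 256 + 64 + 32 + 4 + 1 in binary powers of 2.
So 7^869 ≡ 1089 · 625 · 747 · 1193 · 662 · 7 ≡ 1452 (mod 1739).
Squaring chain: 1452; never reaches −1, so base 7 is a Miller–Rabin witness that 1739 is composite.

1452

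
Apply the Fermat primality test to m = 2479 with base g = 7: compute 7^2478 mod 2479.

7^1 ≡ 7 (mod 2479)
7^2 ≡ 7^2 = 49 ≡ 49 (mod 2479)
7^4 ≡ 49^2 = 2401 ≡ 2401 (mod 2479)
7^8 ≡ 2401^2 = 5764801 ≡ 1126 (mod 2479)
7^16 ≡ 1126^2 = 1267876 ≡ 1107 (mod 2479)
7^32 ≡ 1107^2 = 1225449 ≡ 823 (mod 2479)
7^64 ≡ 823^2 = 677329 ≡ 562 (mod 2479)
7^128 ≡ 562^2 = 315844 ≡ 1011 (mod 2479)
7^256 ≡ 1011^2 = 1022121 ≡ 773 (mod 2479)
7^512 ≡ 773^2 = 597529 ≡ 90 (mod 2479)
7^1024 ≡ 90^2 = 8100 ≡ 663 (mod 2479)
7^2048 ≡ 663^2 = 439569 ≡ 786 (mod 2479)
2478 = 2048 + 256 + 128 + 32 + 8 + 4 + 2 in binary powers of 2.
So 7^2478 ≡ 786 · 773 · 1011 · 823 · 1126 · 2401 · 49 ≡ 528 (mod 2479).
Since 528 ≠ 1, base 7 is a Fermat witness: 2479 is composite.

528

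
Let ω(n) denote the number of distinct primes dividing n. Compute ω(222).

3

222 = 2 · 111
111 = 3 · 37
222 = 2 · 3 · 37, which has 3 distinct prime factors.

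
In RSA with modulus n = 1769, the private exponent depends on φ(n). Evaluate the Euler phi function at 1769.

1680

Factor: 1769 = 29 · 61.
φ(1769) = (29−1) · (61−1) = 28 · 60 = 1680.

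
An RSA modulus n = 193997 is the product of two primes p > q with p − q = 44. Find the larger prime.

Since p = q + 44, we have 193997 = q(q + 44), so q² + 44q − 193997 = 0.
Discriminant: 44² + 4·193997 = 1936 + 775988 = 777924; √777924 = 882.
q = (−44 + 882)/2 = 419, and p = q + 44 = 463.
Check: 419 · 463 = 193997.

463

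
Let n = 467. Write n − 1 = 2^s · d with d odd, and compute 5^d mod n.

467 − 1 = 466 = 2^1 · 233, so d = 233.
5^1 ≡ 5 (mod 467)
5^2 ≡ 5^2 = 25 ≡ 25 (mod 467)
5^4 ≡ 25^2 = 625 ≡ 158 (mod 467)
5^8 ≡ 158^2 = 24964 ≡ 213 (mod 467)
5^16 ≡ 213^2 = 45369 ≡ 70 (mod 467)
5^32 ≡ 70^2 = 4900 ≡ 230 (mod 467)
5^64 ≡ 230^2 = 52900 ≡ 129 (mod 467)
5^128 ≡ 129^2 = 16641 ≡ 296 (mod 467)
233 = 128 + 64 + 32 + 8 + 1 in binary powers of 2.
So 5^233 ≡ 296 · 129 · 230 · 213 · 5 ≡ 466 (mod 467).
Since 5^d ≡ 466 (mod 467), base 5 does not prove 467 composite.

466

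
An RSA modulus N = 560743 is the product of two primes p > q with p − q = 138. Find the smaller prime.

683

Since p = q + 138, we have 560743 = q(q + 138), so q² + 138q − 560743 = 0.
Discriminant: 138² + 4·560743 = 19044 + 2242972 = 2262016; √2262016 = 1504.
q = (−138 + 1504)/2 = 683, and p = q + 138 = 821.
Check: 683 · 821 = 560743.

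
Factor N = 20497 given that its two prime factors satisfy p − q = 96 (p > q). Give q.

103

Since p = q + 96, we have 20497 = q(q + 96), so q² + 96q − 20497 = 0.
Discriminant: 96² + 4·20497 = 9216 + 81988 = 91204; √91204 = 302.
q = (−96 + 302)/2 = 103, and p = q + 96 = 199.
Check: 103 · 199 = 20497.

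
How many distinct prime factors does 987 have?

987 = 3 · 329
329 = 7 · 47
987 = 3 · 7 · 47, which has 3 distinct prime factors.

3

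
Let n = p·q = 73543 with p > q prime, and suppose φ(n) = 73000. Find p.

φ(n) = (p−1)(q−1) = n − (p+q) + 1, so p + q = 73543 − 73000 + 1 = 544.
p and q are the roots of t² − 544t + 73543 = 0.
Discriminant: 544² − 4·73543 = 295936 − 294172 = 1764; √1764 = 42.
q = (544 − 42)/2 = 251, p = (544 + 42)/2 = 293.
Check: 251 · 293 = 73543.

293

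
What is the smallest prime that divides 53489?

53489 is odd.
Digit sum 29, not divisible by 3.
Ends in 9: not divisible by 5.
7: 53489 = 7·7641 + 2
11: 53489 = 11·4862 + 7
13: 53489 = 13·4114 + 7
17: 53489 = 17·3146 + 7
19: 53489 = 19·2815 + 4
23: 53489 = 23·2325 + 14
29: 53489 = 29·1844 + 13
31: 53489 = 31·1725 + 14
37: 53489 = 37·1445 + 24
41: 53489 = 41·1304 + 25
43: 53489 = 43·1243 + 40
47: 53489 = 47·1138 + 3
53: 53489 = 53·1009 + 12
59: 53489 = 59·906 + 35
61: 53489 = 61·876 + 53
67: 53489 = 67·798 + 23
71: 53489 = 71·753 + 26
73: 53489 = 73·732 + 53
79: 53489 = 79·677 + 6
83: 53489 = 83·644 + 37
89: 53489 = 89·601

89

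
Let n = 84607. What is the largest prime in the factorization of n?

84607 = 19 · 4453
4453 = 61 · 73
73 is prime.
So 84607 = 19 · 61 · 73; the largest prime factor is 73.

73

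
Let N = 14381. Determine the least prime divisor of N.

14381 is odd.
Digit sum 17, not divisible by 3.
Ends in 1: not divisible by 5.
7: 14381 = 7·2054 + 3
11: 14381 = 11·1307 + 4
13: 14381 = 13·1106 + 3
17: 14381 = 17·845 + 16
19: 14381 = 19·756 + 17
23: 14381 = 23·625 + 6
29: 14381 = 29·495 + 26
31: 14381 = 31·463 + 28
37: 14381 = 37·388 + 25
41: 14381 = 41·350 + 31
43: 14381 = 43·334 + 19
47: 14381 = 47·305 + 46
53: 14381 = 53·271 + 18
59: 14381 = 59·243 + 44
61: 14381 = 61·235 + 46
67: 14381 = 67·214 + 43
71: 14381 = 71·202 + 39
73: 14381 = 73·197

73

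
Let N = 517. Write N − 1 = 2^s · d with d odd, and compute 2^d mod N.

517 − 1 = 516 = 2^2 · 129, so d = 129.
2^1 ≡ 2 (mod 517)
2^2 ≡ 2^2 = 4 ≡ 4 (mod 517)
2^4 ≡ 4^2 = 16 ≡ 16 (mod 517)
2^8 ≡ 16^2 = 256 ≡ 256 (mod 517)
2^16 ≡ 256^2 = 65536 ≡ 394 (mod 517)
2^32 ≡ 394^2 = 155236 ≡ 136 (mod 517)
2^64 ≡ 136^2 = 18496 ≡ 401 (mod 517)
2^128 ≡ 401^2 = 160801 ≡ 14 (mod 517)
129 = 128 + 1 in binary powers of 2.
So 2^129 ≡ 14 · 2 ≡ 28 (mod 517).
Squaring chain: 28 → 267; never reaches −1, so base 2 is a Miller–Rabin witness that 517 is composite.

28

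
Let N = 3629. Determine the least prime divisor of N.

3629 is odd.
Digit sum 20, not divisible by 3.
Ends in 9: not divisible by 5.
7: 3629 = 7·518 + 3
11: 3629 = 11·329 + 10
13: 3629 = 13·279 + 2
17: 3629 = 17·213 + 8
19: 3629 = 19·191

19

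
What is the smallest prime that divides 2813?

2813 is odd.
Digit sum 14, not divisible by 3.
Ends in 3: not divisible by 5.
7: 2813 = 7·401 + 6
11: 2813 = 11·255 + 8
13: 2813 = 13·216 + 5
17: 2813 = 17·165 + 8
19: 2813 = 19·148 + 1
23: 2813 = 23·122 + 7
29: 2813 = 29·97

29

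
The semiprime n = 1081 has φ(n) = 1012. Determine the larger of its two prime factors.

φ(n) = (p−1)(q−1) = n − (p+q) + 1, so p + q = 1081 − 1012 + 1 = 70.
p and q are the roots of t² − 70t + 1081 = 0.
Discriminant: 70² − 4·1081 = 4900 − 4324 = 576; √576 = 24.
q = (70 − 24)/2 = 23, p = (70 + 24)/2 = 47.
Check: 23 · 47 = 1081.

47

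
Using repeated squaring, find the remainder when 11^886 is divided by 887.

1

11^1 ≡ 11 (mod 887)
11^2 ≡ 11^2 = 121 ≡ 121 (mod 887)
11^4 ≡ 121^2 = 14641 ≡ 449 (mod 887)
11^8 ≡ 449^2 = 201601 ≡ 252 (mod 887)
11^16 ≡ 252^2 = 63504 ≡ 527 (mod 887)
11^32 ≡ 527^2 = 277729 ≡ 98 (mod 887)
11^64 ≡ 98^2 = 9604 ≡ 734 (mod 887)
11^128 ≡ 734^2 = 538756 ≡ 347 (mod 887)
11^256 ≡ 347^2 = 120409 ≡ 664 (mod 887)
11^512 ≡ 664^2 = 440896 ≡ 57 (mod 887)
886 = 512 + 256 + 64 + 32 + 16 + 4 + 2 in binary powers of 2.
So 11^886 ≡ 57 · 664 · 734 · 98 · 527 · 449 · 121 ≡ 1 (mod 887).
Since the result is 1, base 11 gives no evidence that 887 is composite.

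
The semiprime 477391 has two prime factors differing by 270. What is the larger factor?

Since p = q + 270, we have 477391 = q(q + 270), so q² + 270q − 477391 = 0.
Discriminant: 270² + 4·477391 = 72900 + 1909564 = 1982464; √1982464 = 1408.
q = (−270 + 1408)/2 = 569, and p = q + 270 = 839.
Check: 569 · 839 = 477391.

839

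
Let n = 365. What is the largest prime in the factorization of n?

365 = 5 · 73
73 is prime.
So 365 = 5 · 73; the largest prime factor is 73.

73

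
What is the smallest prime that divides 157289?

157289 is odd.
Digit sum 32, not divisible by 3.
Ends in 9: not divisible by 5.
7: 157289 = 7·22469 + 6
11: 157289 = 11·14299

11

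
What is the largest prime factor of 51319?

73

51319 = 19 · 2701
2701 = 37 · 73
73 is prime.
So 51319 = 19 · 37 · 73; the largest prime factor is 73.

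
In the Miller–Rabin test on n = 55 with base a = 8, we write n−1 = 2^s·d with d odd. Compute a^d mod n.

55 − 1 = 54 = 2^1 · 27, so d = 27.
8^1 ≡ 8 (mod 55)
8^2 ≡ 8^2 = 64 ≡ 9 (mod 55)
8^4 ≡ 9^2 = 81 ≡ 26 (mod 55)
8^8 ≡ 26^2 = 676 ≡ 16 (mod 55)
8^16 ≡ 16^2 = 256 ≡ 36 (mod 55)
27 = 16 + 8 + 2 + 1 in binary powers of 2.
So 8^27 ≡ 36 · 16 · 9 · 8 ≡ 2 (mod 55).
Squaring chain: 2; never reaches −1, so base 8 is a Miller–Rabin witness that 55 is composite.

2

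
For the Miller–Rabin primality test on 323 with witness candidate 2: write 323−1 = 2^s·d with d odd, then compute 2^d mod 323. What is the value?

323 − 1 = 322 = 2^1 · 161, so d = 161.
2^1 ≡ 2 (mod 323)
2^2 ≡ 2^2 = 4 ≡ 4 (mod 323)
2^4 ≡ 4^2 = 16 ≡ 16 (mod 323)
2^8 ≡ 16^2 = 256 ≡ 256 (mod 323)
2^16 ≡ 256^2 = 65536 ≡ 290 (mod 323)
2^32 ≡ 290^2 = 84100 ≡ 120 (mod 323)
2^64 ≡ 120^2 = 14400 ≡ 188 (mod 323)
2^128 ≡ 188^2 = 35344 ≡ 137 (mod 323)
161 = 128 + 32 + 1 in binary powers of 2.
So 2^161 ≡ 137 · 120 · 2 ≡ 257 (mod 323).
Squaring chain: 257; never reaches −1, so base 2 is a Miller–Rabin witness that 323 is composite.

257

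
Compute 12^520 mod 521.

12^1 ≡ 12 (mod 521)
12^2 ≡ 12^2 = 144 ≡ 144 (mod 521)
12^4 ≡ 144^2 = 20736 ≡ 417 (mod 521)
12^8 ≡ 417^2 = 173889 ≡ 396 (mod 521)
12^16 ≡ 396^2 = 156816 ≡ 516 (mod 521)
12^32 ≡ 516^2 = 266256 ≡ 25 (mod 521)
12^64 ≡ 25^2 = 625 ≡ 104 (mod 521)
12^128 ≡ 104^2 = 10816 ≡ 396 (mod 521)
12^256 ≡ 396^2 = 156816 ≡ 516 (mod 521)
12^512 ≡ 516^2 = 266256 ≡ 25 (mod 521)
520 = 512 + 8 in binary powers of 2.
So 12^520 ≡ 25 · 396 ≡ 1 (mod 521).
Since the result is 1, base 12 gives no evidence that 521 is composite.

1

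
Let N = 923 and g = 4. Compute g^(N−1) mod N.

4^1 ≡ 4 (mod 923)
4^2 ≡ 4^2 = 16 ≡ 16 (mod 923)
4^4 ≡ 16^2 = 256 ≡ 256 (mod 923)
4^8 ≡ 256^2 = 65536 ≡ 3 (mod 923)
4^16 ≡ 3^2 = 9 ≡ 9 (mod 923)
4^32 ≡ 9^2 = 81 ≡ 81 (mod 923)
4^64 ≡ 81^2 = 6561 ≡ 100 (mod 923)
4^128 ≡ 100^2 = 10000 ≡ 770 (mod 923)
4^256 ≡ 770^2 = 592900 ≡ 334 (mod 923)
4^512 ≡ 334^2 = 111556 ≡ 796 (mod 923)
922 = 512 + 256 + 128 + 16 + 8 + 2 in binary powers of 2.
So 4^922 ≡ 796 · 334 · 770 · 9 · 3 · 16 ≡ 555 (mod 923).
Since 555 ≠ 1, base 4 is a Fermat witness: 923 is composite.

555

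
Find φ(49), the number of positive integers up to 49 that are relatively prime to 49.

Factor: 49 = 7^2.
φ(49) = 7^1·(7−1) = 42.

42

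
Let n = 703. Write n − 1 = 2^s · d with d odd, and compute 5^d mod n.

438

703 − 1 = 702 = 2^1 · 351, so d = 351.
5^1 ≡ 5 (mod 703)
5^2 ≡ 5^2 = 25 ≡ 25 (mod 703)
5^4 ≡ 25^2 = 625 ≡ 625 (mod 703)
5^8 ≡ 625^2 = 390625 ≡ 460 (mod 703)
5^16 ≡ 460^2 = 211600 ≡ 700 (mod 703)
5^32 ≡ 700^2 = 490000 ≡ 9 (mod 703)
5^64 ≡ 9^2 = 81 ≡ 81 (mod 703)
5^128 ≡ 81^2 = 6561 ≡ 234 (mod 703)
5^256 ≡ 234^2 = 54756 ≡ 625 (mod 703)
351 = 256 + 64 + 16 + 8 + 4 + 2 + 1 in binary powers of 2.
So 5^351 ≡ 625 · 81 · 700 · 460 · 625 · 25 · 5 ≡ 438 (mod 703).
Squaring chain: 438; never reaches −1, so base 5 is a Miller–Rabin witness that 703 is composite.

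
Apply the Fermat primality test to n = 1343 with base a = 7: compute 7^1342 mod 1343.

722

7^1 ≡ 7 (mod 1343)
7^2 ≡ 7^2 = 49 ≡ 49 (mod 1343)
7^4 ≡ 49^2 = 2401 ≡ 1058 (mod 1343)
7^8 ≡ 1058^2 = 1119364 ≡ 645 (mod 1343)
7^16 ≡ 645^2 = 416025 ≡ 1038 (mod 1343)
7^32 ≡ 1038^2 = 1077444 ≡ 358 (mod 1343)
7^64 ≡ 358^2 = 128164 ≡ 579 (mod 1343)
7^128 ≡ 579^2 = 335241 ≡ 834 (mod 1343)
7^256 ≡ 834^2 = 695556 ≡ 1225 (mod 1343)
7^512 ≡ 1225^2 = 1500625 ≡ 494 (mod 1343)
7^1024 ≡ 494^2 = 244036 ≡ 953 (mod 1343)
1342 = 1024 + 256 + 32 + 16 + 8 + 4 + 2 in binary powers of 2.
So 7^1342 ≡ 953 · 1225 · 358 · 1038 · 645 · 1058 · 49 ≡ 722 (mod 1343).
Since 722 ≠ 1, base 7 is a Fermat witness: 1343 is composite.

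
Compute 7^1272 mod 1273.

7^1 ≡ 7 (mod 1273)
7^2 ≡ 7^2 = 49 ≡ 49 (mod 1273)
7^4 ≡ 49^2 = 2401 ≡ 1128 (mod 1273)
7^8 ≡ 1128^2 = 1272384 ≡ 657 (mod 1273)
7^16 ≡ 657^2 = 431649 ≡ 102 (mod 1273)
7^32 ≡ 102^2 = 10404 ≡ 220 (mod 1273)
7^64 ≡ 220^2 = 48400 ≡ 26 (mod 1273)
7^128 ≡ 26^2 = 676 ≡ 676 (mod 1273)
7^256 ≡ 676^2 = 456976 ≡ 1242 (mod 1273)
7^512 ≡ 1242^2 = 1542564 ≡ 961 (mod 1273)
7^1024 ≡ 961^2 = 923521 ≡ 596 (mod 1273)
1272 = 1024 + 128 + 64 + 32 + 16 + 8 in binary powers of 2.
So 7^1272 ≡ 596 · 676 · 26 · 220 · 102 · 657 ≡ 1179 (mod 1273).
Since 1179 ≠ 1, base 7 is a Fermat witness: 1273 is composite.

1179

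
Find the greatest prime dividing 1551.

1551 = 3 · 517
517 = 11 · 47
47 is prime.
So 1551 = 3 · 11 · 47; the largest prime factor is 47.

47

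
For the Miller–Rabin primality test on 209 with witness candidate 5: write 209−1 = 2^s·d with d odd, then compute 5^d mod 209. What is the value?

209 − 1 = 208 = 2^4 · 13, so d = 13.
5^1 ≡ 5 (mod 209)
5^2 ≡ 5^2 = 25 ≡ 25 (mod 209)
5^4 ≡ 25^2 = 625 ≡ 207 (mod 209)
5^8 ≡ 207^2 = 42849 ≡ 4 (mod 209)
13 = 8 + 4 + 1 in binary powers of 2.
So 5^13 ≡ 4 · 207 · 5 ≡ 169 (mod 209).
Squaring chain: 169 → 137 → 168 → 9; never reaches −1, so base 5 is a Miller–Rabin witness that 209 is composite.

169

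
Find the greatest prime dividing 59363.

59363 = 23 · 2581
2581 = 29 · 89
89 is prime.
So 59363 = 23 · 29 · 89; the largest prime factor is 89.

89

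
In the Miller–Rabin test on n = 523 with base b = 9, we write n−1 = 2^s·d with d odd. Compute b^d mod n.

523 − 1 = 522 = 2^1 · 261, so d = 261.
9^1 ≡ 9 (mod 523)
9^2 ≡ 9^2 = 81 ≡ 81 (mod 523)
9^4 ≡ 81^2 = 6561 ≡ 285 (mod 523)
9^8 ≡ 285^2 = 81225 ≡ 160 (mod 523)
9^16 ≡ 160^2 = 25600 ≡ 496 (mod 523)
9^32 ≡ 496^2 = 246016 ≡ 206 (mod 523)
9^64 ≡ 206^2 = 42436 ≡ 73 (mod 523)
9^128 ≡ 73^2 = 5329 ≡ 99 (mod 523)
9^256 ≡ 99^2 = 9801 ≡ 387 (mod 523)
261 = 256 + 4 + 1 in binary powers of 2.
So 9^261 ≡ 387 · 285 · 9 ≡ 1 (mod 523).
Since 9^d ≡ 1 (mod 523), base 9 does not prove 523 composite.

1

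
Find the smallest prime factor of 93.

3

93 is odd.
Digit sum 12, divisible by 3.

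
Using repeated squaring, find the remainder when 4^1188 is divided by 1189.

4^1 ≡ 4 (mod 1189)
4^2 ≡ 4^2 = 16 ≡ 16 (mod 1189)
4^4 ≡ 16^2 = 256 ≡ 256 (mod 1189)
4^8 ≡ 256^2 = 65536 ≡ 141 (mod 1189)
4^16 ≡ 141^2 = 19881 ≡ 857 (mod 1189)
4^32 ≡ 857^2 = 734449 ≡ 836 (mod 1189)
4^64 ≡ 836^2 = 698896 ≡ 953 (mod 1189)
4^128 ≡ 953^2 = 908209 ≡ 1002 (mod 1189)
4^256 ≡ 1002^2 = 1004004 ≡ 488 (mod 1189)
4^512 ≡ 488^2 = 238144 ≡ 344 (mod 1189)
4^1024 ≡ 344^2 = 118336 ≡ 625 (mod 1189)
1188 = 1024 + 128 + 32 + 4 in binary powers of 2.
So 4^1188 ≡ 625 · 1002 · 836 · 256 ≡ 223 (mod 1189).
Since 223 ≠ 1, base 4 is a Fermat witness: 1189 is composite.

223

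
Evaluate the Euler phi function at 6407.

6216

Factor: 6407 = 43 · 149.
φ(6407) = (43−1) · (149−1) = 42 · 148 = 6216.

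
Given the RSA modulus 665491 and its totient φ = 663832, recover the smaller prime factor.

677

φ(n) = (p−1)(q−1) = n − (p+q) + 1, so p + q = 665491 − 663832 + 1 = 1660.
p and q are the roots of t² − 1660t + 665491 = 0.
Discriminant: 1660² − 4·665491 = 2755600 − 2661964 = 93636; √93636 = 306.
q = (1660 − 306)/2 = 677, p = (1660 + 306)/2 = 983.
Check: 677 · 983 = 665491.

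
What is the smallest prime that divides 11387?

11387 is odd.
Digit sum 20, not divisible by 3.
Ends in 7: not divisible by 5.
7: 11387 = 7·1626 + 5
11: 11387 = 11·1035 + 2
13: 11387 = 13·875 + 12
17: 11387 = 17·669 + 14
19: 11387 = 19·599 + 6
23: 11387 = 23·495 + 2
29: 11387 = 29·392 + 19
31: 11387 = 31·367 + 10
37: 11387 = 37·307 + 28
41: 11387 = 41·277 + 30
43: 11387 = 43·264 + 35
47: 11387 = 47·242 + 13
53: 11387 = 53·214 + 45
59: 11387 = 59·193

59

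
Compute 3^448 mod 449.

3^1 ≡ 3 (mod 449)
3^2 ≡ 3^2 = 9 ≡ 9 (mod 449)
3^4 ≡ 9^2 = 81 ≡ 81 (mod 449)
3^8 ≡ 81^2 = 6561 ≡ 275 (mod 449)
3^16 ≡ 275^2 = 75625 ≡ 193 (mod 449)
3^32 ≡ 193^2 = 37249 ≡ 431 (mod 449)
3^64 ≡ 431^2 = 185761 ≡ 324 (mod 449)
3^128 ≡ 324^2 = 104976 ≡ 359 (mod 449)
3^256 ≡ 359^2 = 128881 ≡ 18 (mod 449)
448 = 256 + 128 + 64 in binary powers of 2.
So 3^448 ≡ 18 · 359 · 324 ≡ 1 (mod 449).
Since the result is 1, base 3 gives no evidence that 449 is composite.

1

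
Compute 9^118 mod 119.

72

9^1 ≡ 9 (mod 119)
9^2 ≡ 9^2 = 81 ≡ 81 (mod 119)
9^4 ≡ 81^2 = 6561 ≡ 16 (mod 119)
9^8 ≡ 16^2 = 256 ≡ 18 (mod 119)
9^16 ≡ 18^2 = 324 ≡ 86 (mod 119)
9^32 ≡ 86^2 = 7396 ≡ 18 (mod 119)
9^64 ≡ 18^2 = 324 ≡ 86 (mod 119)
118 = 64 + 32 + 16 + 4 + 2 in binary powers of 2.
So 9^118 ≡ 86 · 18 · 86 · 16 · 81 ≡ 72 (mod 119).
Since 72 ≠ 1, base 9 is a Fermat witness: 119 is composite.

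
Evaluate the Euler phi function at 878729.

Factor: 878729 = 29 · 157 · 193.
φ(878729) = (29−1) · (157−1) · (193−1) = 28 · 156 · 192 = 838656.

838656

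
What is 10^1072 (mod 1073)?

10^1 ≡ 10 (mod 1073)
10^2 ≡ 10^2 = 100 ≡ 100 (mod 1073)
10^4 ≡ 100^2 = 10000 ≡ 343 (mod 1073)
10^8 ≡ 343^2 = 117649 ≡ 692 (mod 1073)
10^16 ≡ 692^2 = 478864 ≡ 306 (mod 1073)
10^32 ≡ 306^2 = 93636 ≡ 285 (mod 1073)
10^64 ≡ 285^2 = 81225 ≡ 750 (mod 1073)
10^128 ≡ 750^2 = 562500 ≡ 248 (mod 1073)
10^256 ≡ 248^2 = 61504 ≡ 343 (mod 1073)
10^512 ≡ 343^2 = 117649 ≡ 692 (mod 1073)
10^1024 ≡ 692^2 = 478864 ≡ 306 (mod 1073)
1072 = 1024 + 32 + 16 in binary powers of 2.
So 10^1072 ≡ 306 · 285 · 306 ≡ 750 (mod 1073).
Since 750 ≠ 1, base 10 is a Fermat witness: 1073 is composite.

750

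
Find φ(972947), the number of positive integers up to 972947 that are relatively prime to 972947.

Factor: 972947 = 47 · 127 · 163.
φ(972947) = (47−1) · (127−1) · (163−1) = 46 · 126 · 162 = 938952.

938952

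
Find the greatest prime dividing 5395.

5395 = 5 · 1079
1079 = 13 · 83
83 is prime.
So 5395 = 5 · 13 · 83; the largest prime factor is 83.

83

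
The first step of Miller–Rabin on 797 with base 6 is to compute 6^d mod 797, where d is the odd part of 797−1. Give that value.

1

797 − 1 = 796 = 2^2 · 199, so d = 199.
6^1 ≡ 6 (mod 797)
6^2 ≡ 6^2 = 36 ≡ 36 (mod 797)
6^4 ≡ 36^2 = 1296 ≡ 499 (mod 797)
6^8 ≡ 499^2 = 249001 ≡ 337 (mod 797)
6^16 ≡ 337^2 = 113569 ≡ 395 (mod 797)
6^32 ≡ 395^2 = 156025 ≡ 610 (mod 797)
6^64 ≡ 610^2 = 372100 ≡ 698 (mod 797)
6^128 ≡ 698^2 = 487204 ≡ 237 (mod 797)
199 = 128 + 64 + 4 + 2 + 1 in binary powers of 2.
So 6^199 ≡ 237 · 698 · 499 · 36 · 6 ≡ 1 (mod 797).
Since 6^d ≡ 1 (mod 797), base 6 does not prove 797 composite.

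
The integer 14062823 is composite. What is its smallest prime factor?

14062823 is odd.
Digit sum 26, not divisible by 3.
Ends in 3: not divisible by 5.
7: 14062823 = 7·2008974 + 5
11: 14062823 = 11·1278438 + 5
13: 14062823 = 13·1081755 + 8
17: 14062823 = 17·827224 + 15
19: 14062823 = 19·740148 + 11
23: 14062823 = 23·611427 + 2
29: 14062823 = 29·484924 + 27
31: 14062823 = 31·453639 + 14
37: 14062823 = 37·380076 + 11
41: 14062823 = 41·342995 + 28
43: 14062823 = 43·327042 + 17
47: 14062823 = 47·299209

47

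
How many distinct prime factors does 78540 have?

78540 = 2^2 · 19635
19635 = 3 · 6545
6545 = 5 · 1309
1309 = 7 · 187
187 = 11 · 17
78540 = 2^2 · 3 · 5 · 7 · 11 · 17, which has 6 distinct prime factors.

6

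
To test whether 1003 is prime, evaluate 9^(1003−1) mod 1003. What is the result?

676

9^1 ≡ 9 (mod 1003)
9^2 ≡ 9^2 = 81 ≡ 81 (mod 1003)
9^4 ≡ 81^2 = 6561 ≡ 543 (mod 1003)
9^8 ≡ 543^2 = 294849 ≡ 970 (mod 1003)
9^16 ≡ 970^2 = 940900 ≡ 86 (mod 1003)
9^32 ≡ 86^2 = 7396 ≡ 375 (mod 1003)
9^64 ≡ 375^2 = 140625 ≡ 205 (mod 1003)
9^128 ≡ 205^2 = 42025 ≡ 902 (mod 1003)
9^256 ≡ 902^2 = 813604 ≡ 171 (mod 1003)
9^512 ≡ 171^2 = 29241 ≡ 154 (mod 1003)
1002 = 512 + 256 + 128 + 64 + 32 + 8 + 2 in binary powers of 2.
So 9^1002 ≡ 154 · 171 · 902 · 205 · 375 · 970 · 81 ≡ 676 (mod 1003).
Since 676 ≠ 1, base 9 is a Fermat witness: 1003 is composite.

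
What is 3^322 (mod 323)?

3^1 ≡ 3 (mod 323)
3^2 ≡ 3^2 = 9 ≡ 9 (mod 323)
3^4 ≡ 9^2 = 81 ≡ 81 (mod 323)
3^8 ≡ 81^2 = 6561 ≡ 101 (mod 323)
3^16 ≡ 101^2 = 10201 ≡ 188 (mod 323)
3^32 ≡ 188^2 = 35344 ≡ 137 (mod 323)
3^64 ≡ 137^2 = 18769 ≡ 35 (mod 323)
3^128 ≡ 35^2 = 1225 ≡ 256 (mod 323)
3^256 ≡ 256^2 = 65536 ≡ 290 (mod 323)
322 = 256 + 64 + 2 in binary powers of 2.
So 3^322 ≡ 290 · 35 · 9 ≡ 264 (mod 323).
Since 264 ≠ 1, base 3 is a Fermat witness: 323 is composite.

264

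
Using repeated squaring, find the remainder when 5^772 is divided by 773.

1

5^1 ≡ 5 (mod 773)
5^2 ≡ 5^2 = 25 ≡ 25 (mod 773)
5^4 ≡ 25^2 = 625 ≡ 625 (mod 773)
5^8 ≡ 625^2 = 390625 ≡ 260 (mod 773)
5^16 ≡ 260^2 = 67600 ≡ 349 (mod 773)
5^32 ≡ 349^2 = 121801 ≡ 440 (mod 773)
5^64 ≡ 440^2 = 193600 ≡ 350 (mod 773)
5^128 ≡ 350^2 = 122500 ≡ 366 (mod 773)
5^256 ≡ 366^2 = 133956 ≡ 227 (mod 773)
5^512 ≡ 227^2 = 51529 ≡ 511 (mod 773)
772 = 512 + 256 + 4 in binary powers of 2.
So 5^772 ≡ 511 · 227 · 625 ≡ 1 (mod 773).
Since the result is 1, base 5 gives no evidence that 773 is composite.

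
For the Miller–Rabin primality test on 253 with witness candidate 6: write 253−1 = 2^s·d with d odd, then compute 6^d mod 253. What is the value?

253 − 1 = 252 = 2^2 · 63, so d = 63.
6^1 ≡ 6 (mod 253)
6^2 ≡ 6^2 = 36 ≡ 36 (mod 253)
6^4 ≡ 36^2 = 1296 ≡ 31 (mod 253)
6^8 ≡ 31^2 = 961 ≡ 202 (mod 253)
6^16 ≡ 202^2 = 40804 ≡ 71 (mod 253)
6^32 ≡ 71^2 = 5041 ≡ 234 (mod 253)
63 = 32 + 16 + 8 + 4 + 2 + 1 in binary powers of 2.
So 6^63 ≡ 234 · 71 · 202 · 31 · 36 · 6 ≡ 18 (mod 253).
Squaring chain: 18 → 71; never reaches −1, so base 6 is a Miller–Rabin witness that 253 is composite.

18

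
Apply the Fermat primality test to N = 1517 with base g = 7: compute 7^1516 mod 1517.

107

7^1 ≡ 7 (mod 1517)
7^2 ≡ 7^2 = 49 ≡ 49 (mod 1517)
7^4 ≡ 49^2 = 2401 ≡ 884 (mod 1517)
7^8 ≡ 884^2 = 781456 ≡ 201 (mod 1517)
7^16 ≡ 201^2 = 40401 ≡ 959 (mod 1517)
7^32 ≡ 959^2 = 919681 ≡ 379 (mod 1517)
7^64 ≡ 379^2 = 143641 ≡ 1043 (mod 1517)
7^128 ≡ 1043^2 = 1087849 ≡ 160 (mod 1517)
7^256 ≡ 160^2 = 25600 ≡ 1328 (mod 1517)
7^512 ≡ 1328^2 = 1763584 ≡ 830 (mod 1517)
7^1024 ≡ 830^2 = 688900 ≡ 182 (mod 1517)
1516 = 1024 + 256 + 128 + 64 + 32 + 8 + 4 in binary powers of 2.
So 7^1516 ≡ 182 · 1328 · 160 · 1043 · 379 · 201 · 884 ≡ 107 (mod 1517).
Since 107 ≠ 1, base 7 is a Fermat witness: 1517 is composite.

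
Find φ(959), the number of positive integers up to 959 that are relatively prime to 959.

816

Factor: 959 = 7 · 137.
φ(959) = (7−1) · (137−1) = 6 · 136 = 816.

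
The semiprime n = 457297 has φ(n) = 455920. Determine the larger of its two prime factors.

821

φ(n) = (p−1)(q−1) = n − (p+q) + 1, so p + q = 457297 − 455920 + 1 = 1378.
p and q are the roots of t² − 1378t + 457297 = 0.
Discriminant: 1378² − 4·457297 = 1898884 − 1829188 = 69696; √69696 = 264.
q = (1378 − 264)/2 = 557, p = (1378 + 264)/2 = 821.
Check: 557 · 821 = 457297.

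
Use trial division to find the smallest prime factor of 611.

611 is odd.
Digit sum 8, not divisible by 3.
Ends in 1: not divisible by 5.
7: 611 = 7·87 + 2
11: 611 = 11·55 + 6
13: 611 = 13·47

13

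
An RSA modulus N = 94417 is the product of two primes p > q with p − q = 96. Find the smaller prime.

Since p = q + 96, we have 94417 = q(q + 96), so q² + 96q − 94417 = 0.
Discriminant: 96² + 4·94417 = 9216 + 377668 = 386884; √386884 = 622.
q = (−96 + 622)/2 = 263, and p = q + 96 = 359.
Check: 263 · 359 = 94417.

263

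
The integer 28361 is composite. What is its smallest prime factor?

28361 is odd.
Digit sum 20, not divisible by 3.
Ends in 1: not divisible by 5.
7: 28361 = 7·4051 + 4
11: 28361 = 11·2578 + 3
13: 28361 = 13·2181 + 8
17: 28361 = 17·1668 + 5
19: 28361 = 19·1492 + 13
23: 28361 = 23·1233 + 2
29: 28361 = 29·977 + 28
31: 28361 = 31·914 + 27
37: 28361 = 37·766 + 19
41: 28361 = 41·691 + 30
43: 28361 = 43·659 + 24
47: 28361 = 47·603 + 20
53: 28361 = 53·535 + 6
59: 28361 = 59·480 + 41
61: 28361 = 61·464 + 57
67: 28361 = 67·423 + 20
71: 28361 = 71·399 + 32
73: 28361 = 73·388 + 37
79: 28361 = 79·359

79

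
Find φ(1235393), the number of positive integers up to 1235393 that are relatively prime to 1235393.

Factor: 1235393 = 37 · 173 · 193.
φ(1235393) = (37−1) · (173−1) · (193−1) = 36 · 172 · 192 = 1188864.

1188864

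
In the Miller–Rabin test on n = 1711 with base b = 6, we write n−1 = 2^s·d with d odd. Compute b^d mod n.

1711 − 1 = 1710 = 2^1 · 855, so d = 855.
6^1 ≡ 6 (mod 1711)
6^2 ≡ 6^2 = 36 ≡ 36 (mod 1711)
6^4 ≡ 36^2 = 1296 ≡ 1296 (mod 1711)
6^8 ≡ 1296^2 = 1679616 ≡ 1125 (mod 1711)
6^16 ≡ 1125^2 = 1265625 ≡ 1196 (mod 1711)
6^32 ≡ 1196^2 = 1430416 ≡ 20 (mod 1711)
6^64 ≡ 20^2 = 400 ≡ 400 (mod 1711)
6^128 ≡ 400^2 = 160000 ≡ 877 (mod 1711)
6^256 ≡ 877^2 = 769129 ≡ 890 (mod 1711)
6^512 ≡ 890^2 = 792100 ≡ 1618 (mod 1711)
855 = 512 + 256 + 64 + 16 + 4 + 2 + 1 in binary powers of 2.
So 6^855 ≡ 1618 · 890 · 400 · 1196 · 1296 · 36 · 6 ≡ 760 (mod 1711).
Squaring chain: 760; never reaches −1, so base 6 is a Miller–Rabin witness that 1711 is composite.

760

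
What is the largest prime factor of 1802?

53

1802 = 2 · 901
901 = 17 · 53
53 is prime.
So 1802 = 2 · 17 · 53; the largest prime factor is 53.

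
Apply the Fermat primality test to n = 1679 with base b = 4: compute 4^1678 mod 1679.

4^1 ≡ 4 (mod 1679)
4^2 ≡ 4^2 = 16 ≡ 16 (mod 1679)
4^4 ≡ 16^2 = 256 ≡ 256 (mod 1679)
4^8 ≡ 256^2 = 65536 ≡ 55 (mod 1679)
4^16 ≡ 55^2 = 3025 ≡ 1346 (mod 1679)
4^32 ≡ 1346^2 = 1811716 ≡ 75 (mod 1679)
4^64 ≡ 75^2 = 5625 ≡ 588 (mod 1679)
4^128 ≡ 588^2 = 345744 ≡ 1549 (mod 1679)
4^256 ≡ 1549^2 = 2399401 ≡ 110 (mod 1679)
4^512 ≡ 110^2 = 12100 ≡ 347 (mod 1679)
4^1024 ≡ 347^2 = 120409 ≡ 1200 (mod 1679)
1678 = 1024 + 512 + 128 + 8 + 4 + 2 in binary powers of 2.
So 4^1678 ≡ 1200 · 347 · 1549 · 55 · 256 · 16 ≡ 1497 (mod 1679).
Since 1497 ≠ 1, base 4 is a Fermat witness: 1679 is composite.

1497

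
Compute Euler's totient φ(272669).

254016

Factor: 272669 = 19 · 113 · 127.
φ(272669) = (19−1) · (113−1) · (127−1) = 18 · 112 · 126 = 254016.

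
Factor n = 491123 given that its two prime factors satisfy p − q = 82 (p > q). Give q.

Since p = q + 82, we have 491123 = q(q + 82), so q² + 82q − 491123 = 0.
Discriminant: 82² + 4·491123 = 6724 + 1964492 = 1971216; √1971216 = 1404.
q = (−82 + 1404)/2 = 661, and p = q + 82 = 743.
Check: 661 · 743 = 491123.

661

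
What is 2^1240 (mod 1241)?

2^1 ≡ 2 (mod 1241)
2^2 ≡ 2^2 = 4 ≡ 4 (mod 1241)
2^4 ≡ 4^2 = 16 ≡ 16 (mod 1241)
2^8 ≡ 16^2 = 256 ≡ 256 (mod 1241)
2^16 ≡ 256^2 = 65536 ≡ 1004 (mod 1241)
2^32 ≡ 1004^2 = 1008016 ≡ 324 (mod 1241)
2^64 ≡ 324^2 = 104976 ≡ 732 (mod 1241)
2^128 ≡ 732^2 = 535824 ≡ 953 (mod 1241)
2^256 ≡ 953^2 = 908209 ≡ 1038 (mod 1241)
2^512 ≡ 1038^2 = 1077444 ≡ 256 (mod 1241)
2^1024 ≡ 256^2 = 65536 ≡ 1004 (mod 1241)
1240 = 1024 + 128 + 64 + 16 + 8 in binary powers of 2.
So 2^1240 ≡ 1004 · 953 · 732 · 1004 · 256 ≡ 1004 (mod 1241).
Since 1004 ≠ 1, base 2 is a Fermat witness: 1241 is composite.

1004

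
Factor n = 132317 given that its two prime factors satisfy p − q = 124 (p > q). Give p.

431

Since p = q + 124, we have 132317 = q(q + 124), so q² + 124q − 132317 = 0.
Discriminant: 124² + 4·132317 = 15376 + 529268 = 544644; √544644 = 738.
q = (−124 + 738)/2 = 307, and p = q + 124 = 431.
Check: 307 · 431 = 132317.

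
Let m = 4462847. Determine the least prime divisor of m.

4462847 is odd.
Digit sum 35, not divisible by 3.
Ends in 7: not divisible by 5.
7: 4462847 = 7·637549 + 4
11: 4462847 = 11·405713 + 4
13: 4462847 = 13·343295 + 12
17: 4462847 = 17·262520 + 7
19: 4462847 = 19·234886 + 13
23: 4462847 = 23·194036 + 19
29: 4462847 = 29·153891 + 8
31: 4462847 = 31·143962 + 25
37: 4462847 = 37·120617 + 18
41: 4462847 = 41·108849 + 38
43: 4462847 = 43·103787 + 6
47: 4462847 = 47·94954 + 9
53: 4462847 = 53·84204 + 35
59: 4462847 = 59·75641 + 28
61: 4462847 = 61·73161 + 26
67: 4462847 = 67·66609 + 44
71: 4462847 = 71·62857

71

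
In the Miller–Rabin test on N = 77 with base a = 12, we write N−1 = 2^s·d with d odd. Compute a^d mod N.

77 − 1 = 76 = 2^2 · 19, so d = 19.
12^1 ≡ 12 (mod 77)
12^2 ≡ 12^2 = 144 ≡ 67 (mod 77)
12^4 ≡ 67^2 = 4489 ≡ 23 (mod 77)
12^8 ≡ 23^2 = 529 ≡ 67 (mod 77)
12^16 ≡ 67^2 = 4489 ≡ 23 (mod 77)
19 = 16 + 2 + 1 in binary powers of 2.
So 12^19 ≡ 23 · 67 · 12 ≡ 12 (mod 77).
Squaring chain: 12 → 67; never reaches −1, so base 12 is a Miller–Rabin witness that 77 is composite.

12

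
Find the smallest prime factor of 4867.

4867 is odd.
Digit sum 25, not divisible by 3.
Ends in 7: not divisible by 5.
7: 4867 = 7·695 + 2
11: 4867 = 11·442 + 5
13: 4867 = 13·374 + 5
17: 4867 = 17·286 + 5
19: 4867 = 19·256 + 3
23: 4867 = 23·211 + 14
29: 4867 = 29·167 + 24
31: 4867 = 31·157

31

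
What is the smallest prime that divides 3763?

3763 is odd.
Digit sum 19, not divisible by 3.
Ends in 3: not divisible by 5.
7: 3763 = 7·537 + 4
11: 3763 = 11·342 + 1
13: 3763 = 13·289 + 6
17: 3763 = 17·221 + 6
19: 3763 = 19·198 + 1
23: 3763 = 23·163 + 14
29: 3763 = 29·129 + 22
31: 3763 = 31·121 + 12
37: 3763 = 37·101 + 26
41: 3763 = 41·91 + 32
43: 3763 = 43·87 + 22
47: 3763 = 47·80 + 3
53: 3763 = 53·71

53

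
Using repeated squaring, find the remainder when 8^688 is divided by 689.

248

8^1 ≡ 8 (mod 689)
8^2 ≡ 8^2 = 64 ≡ 64 (mod 689)
8^4 ≡ 64^2 = 4096 ≡ 651 (mod 689)
8^8 ≡ 651^2 = 423801 ≡ 66 (mod 689)
8^16 ≡ 66^2 = 4356 ≡ 222 (mod 689)
8^32 ≡ 222^2 = 49284 ≡ 365 (mod 689)
8^64 ≡ 365^2 = 133225 ≡ 248 (mod 689)
8^128 ≡ 248^2 = 61504 ≡ 183 (mod 689)
8^256 ≡ 183^2 = 33489 ≡ 417 (mod 689)
8^512 ≡ 417^2 = 173889 ≡ 261 (mod 689)
688 = 512 + 128 + 32 + 16 in binary powers of 2.
So 8^688 ≡ 261 · 183 · 365 · 222 ≡ 248 (mod 689).
Since 248 ≠ 1, base 8 is a Fermat witness: 689 is composite.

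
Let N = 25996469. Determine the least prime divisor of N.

25996469 is odd.
Digit sum 50, not divisible by 3.
Ends in 9: not divisible by 5.
7: 25996469 = 7·3713781 + 2
11: 25996469 = 11·2363315 + 4
13: 25996469 = 13·1999728 + 5
17: 25996469 = 17·1529204 + 1
19: 25996469 = 19·1368235 + 4
23: 25996469 = 23·1130281 + 6
29: 25996469 = 29·896429 + 28
31: 25996469 = 31·838595 + 24
37: 25996469 = 37·702607 + 10
41: 25996469 = 41·634060 + 9
43: 25996469 = 43·604569 + 2
47: 25996469 = 47·553116 + 17
53: 25996469 = 53·490499 + 22
59: 25996469 = 59·440618 + 7
61: 25996469 = 61·426171 + 38
67: 25996469 = 67·388007

67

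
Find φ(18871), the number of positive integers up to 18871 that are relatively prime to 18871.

Factor: 18871 = 113 · 167.
φ(18871) = (113−1) · (167−1) = 112 · 166 = 18592.

18592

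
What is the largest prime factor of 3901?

83

3901 = 47 · 83
83 is prime.
So 3901 = 47 · 83; the largest prime factor is 83.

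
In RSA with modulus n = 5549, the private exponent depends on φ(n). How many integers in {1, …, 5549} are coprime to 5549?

5340

Factor: 5549 = 31 · 179.
φ(5549) = (31−1) · (179−1) = 30 · 178 = 5340.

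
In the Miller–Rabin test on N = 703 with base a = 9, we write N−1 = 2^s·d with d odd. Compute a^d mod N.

703 − 1 = 702 = 2^1 · 351, so d = 351.
9^1 ≡ 9 (mod 703)
9^2 ≡ 9^2 = 81 ≡ 81 (mod 703)
9^4 ≡ 81^2 = 6561 ≡ 234 (mod 703)
9^8 ≡ 234^2 = 54756 ≡ 625 (mod 703)
9^16 ≡ 625^2 = 390625 ≡ 460 (mod 703)
9^32 ≡ 460^2 = 211600 ≡ 700 (mod 703)
9^64 ≡ 700^2 = 490000 ≡ 9 (mod 703)
9^128 ≡ 9^2 = 81 ≡ 81 (mod 703)
9^256 ≡ 81^2 = 6561 ≡ 234 (mod 703)
351 = 256 + 64 + 16 + 8 + 4 + 2 + 1 in binary powers of 2.
So 9^351 ≡ 234 · 9 · 460 · 625 · 234 · 81 · 9 ≡ 1 (mod 703).
Since 9^d ≡ 1 (mod 703), base 9 does not prove 703 composite.

1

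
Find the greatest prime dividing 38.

38 = 2 · 19
19 is prime.
So 38 = 2 · 19; the largest prime factor is 19.

19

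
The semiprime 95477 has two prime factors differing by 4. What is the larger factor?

Since p = q + 4, we have 95477 = q(q + 4), so q² + 4q − 95477 = 0.
Discriminant: 4² + 4·95477 = 16 + 381908 = 381924; √381924 = 618.
q = (−4 + 618)/2 = 307, and p = q + 4 = 311.
Check: 307 · 311 = 95477.

311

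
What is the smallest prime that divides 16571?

73

16571 is odd.
Digit sum 20, not divisible by 3.
Ends in 1: not divisible by 5.
7: 16571 = 7·2367 + 2
11: 16571 = 11·1506 + 5
13: 16571 = 13·1274 + 9
17: 16571 = 17·974 + 13
19: 16571 = 19·872 + 3
23: 16571 = 23·720 + 11
29: 16571 = 29·571 + 12
31: 16571 = 31·534 + 17
37: 16571 = 37·447 + 32
41: 16571 = 41·404 + 7
43: 16571 = 43·385 + 16
47: 16571 = 47·352 + 27
53: 16571 = 53·312 + 35
59: 16571 = 59·280 + 51
61: 16571 = 61·271 + 40
67: 16571 = 67·247 + 22
71: 16571 = 71·233 + 28
73: 16571 = 73·227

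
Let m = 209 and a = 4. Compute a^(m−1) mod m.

42

4^1 ≡ 4 (mod 209)
4^2 ≡ 4^2 = 16 ≡ 16 (mod 209)
4^4 ≡ 16^2 = 256 ≡ 47 (mod 209)
4^8 ≡ 47^2 = 2209 ≡ 119 (mod 209)
4^16 ≡ 119^2 = 14161 ≡ 158 (mod 209)
4^32 ≡ 158^2 = 24964 ≡ 93 (mod 209)
4^64 ≡ 93^2 = 8649 ≡ 80 (mod 209)
4^128 ≡ 80^2 = 6400 ≡ 130 (mod 209)
208 = 128 + 64 + 16 in binary powers of 2.
So 4^208 ≡ 130 · 80 · 158 ≡ 42 (mod 209).
Since 42 ≠ 1, base 4 is a Fermat witness: 209 is composite.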